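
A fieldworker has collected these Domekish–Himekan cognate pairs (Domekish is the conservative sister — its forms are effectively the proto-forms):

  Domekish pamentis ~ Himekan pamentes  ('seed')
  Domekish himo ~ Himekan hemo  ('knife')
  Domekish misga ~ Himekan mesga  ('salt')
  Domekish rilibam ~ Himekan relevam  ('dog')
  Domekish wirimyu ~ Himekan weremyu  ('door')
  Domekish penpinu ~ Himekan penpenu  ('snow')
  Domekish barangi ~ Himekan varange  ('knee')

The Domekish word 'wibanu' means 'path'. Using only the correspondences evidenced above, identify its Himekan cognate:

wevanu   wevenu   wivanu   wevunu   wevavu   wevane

wevanu

rilibam ~ relevam — Domekish i corresponds to Himekan e after a consonant, before a labial obstruent.
rilibam ~ relevam — Domekish b corresponds to Himekan v between vowels (before a back vowel).
Applying these to Domekish 'wibanu':
  wibanu → webanu   (i→e after a consonant, before a labial obstruent)
  webanu → wevanu   (b→v between vowels (before a back vowel))
So the Himekan cognate is 'wevanu'.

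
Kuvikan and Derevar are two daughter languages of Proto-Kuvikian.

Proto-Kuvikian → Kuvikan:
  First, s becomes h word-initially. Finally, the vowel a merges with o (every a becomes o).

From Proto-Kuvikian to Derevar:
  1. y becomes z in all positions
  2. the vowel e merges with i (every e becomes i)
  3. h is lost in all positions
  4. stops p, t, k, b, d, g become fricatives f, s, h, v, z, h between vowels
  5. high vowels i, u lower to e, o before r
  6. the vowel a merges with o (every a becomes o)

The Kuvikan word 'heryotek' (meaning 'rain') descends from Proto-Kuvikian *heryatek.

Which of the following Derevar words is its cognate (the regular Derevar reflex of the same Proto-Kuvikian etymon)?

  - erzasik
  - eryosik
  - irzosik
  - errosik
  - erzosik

erzosik

Derevar: *heryatek
  heryatek → herzatek   [unconditioned shift]
  herzatek → hirzatik   [vowel merger]
  hirzatik → irzatik   [h-loss]
  irzatik → irzasik   [intervocalic lenition]
  irzasik → erzasik   [pre-rhotic lowering]
  erzasik → erzosik   [vowel merger]
  giving Derevar erzosik.
Only 'erzosik' matches the regular Derevar development of *heryatek.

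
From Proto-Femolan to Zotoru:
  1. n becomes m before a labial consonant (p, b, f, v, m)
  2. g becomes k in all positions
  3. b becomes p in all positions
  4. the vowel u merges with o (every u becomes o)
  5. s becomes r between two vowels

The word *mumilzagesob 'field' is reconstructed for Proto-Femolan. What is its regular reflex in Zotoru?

momilzakerop

Zotoru: *mumilzagesob
  mumilzagesob (rule 1 does not apply)
  mumilzagesob → mumilzakesob   [unconditioned shift]
  mumilzakesob → mumilzakesop   [unconditioned shift]
  mumilzakesop → momilzakesop   [vowel merger]
  momilzakesop → momilzakerop   [rhotacism]
  giving Zotoru momilzakerop.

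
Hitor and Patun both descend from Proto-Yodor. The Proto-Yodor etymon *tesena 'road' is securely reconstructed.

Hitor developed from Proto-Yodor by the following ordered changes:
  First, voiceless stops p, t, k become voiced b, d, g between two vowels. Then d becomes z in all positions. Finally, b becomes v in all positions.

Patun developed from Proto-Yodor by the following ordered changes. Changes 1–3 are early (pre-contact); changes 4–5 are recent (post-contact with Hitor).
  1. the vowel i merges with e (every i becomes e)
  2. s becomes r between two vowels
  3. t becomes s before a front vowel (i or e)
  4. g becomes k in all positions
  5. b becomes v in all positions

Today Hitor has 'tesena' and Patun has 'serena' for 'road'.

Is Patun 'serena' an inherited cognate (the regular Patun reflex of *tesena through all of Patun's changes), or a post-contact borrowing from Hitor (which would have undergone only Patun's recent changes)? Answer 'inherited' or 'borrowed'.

inherited

If inherited, *tesena would pass through all of Patun's changes:
Patun: *tesena > terena > serena  (by rhotacism, palatalisation)
If borrowed from Hitor 'tesena' after the early changes, it would undergo only the recent ones:
  rule 4 (unconditioned shift): no change (tesena)
  rule 5 (unconditioned shift): no change (tesena)
  ⇒ as a loan: tesena
Patun 'serena' matches the inherited outcome exactly, so it is an inherited cognate, not a loan.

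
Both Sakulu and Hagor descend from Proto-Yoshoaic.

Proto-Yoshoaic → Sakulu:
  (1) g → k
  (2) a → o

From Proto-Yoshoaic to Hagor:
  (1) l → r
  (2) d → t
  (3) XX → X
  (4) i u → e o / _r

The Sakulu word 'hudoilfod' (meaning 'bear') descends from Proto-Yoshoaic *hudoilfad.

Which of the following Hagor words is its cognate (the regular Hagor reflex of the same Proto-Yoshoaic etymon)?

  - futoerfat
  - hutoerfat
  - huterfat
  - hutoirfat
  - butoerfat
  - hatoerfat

Hagor: *hudoilfad
  hudoilfad → hudoirfad   [unconditioned shift]
  hudoirfad → hutoirfat   [unconditioned shift]
  hutoirfat (rule 3 does not apply)
  hutoirfat → hutoerfat   [pre-rhotic lowering]
  giving Hagor hutoerfat.
Among the options, 'hutoerfat' alone shows every Hagor change applied in order.

hutoerfat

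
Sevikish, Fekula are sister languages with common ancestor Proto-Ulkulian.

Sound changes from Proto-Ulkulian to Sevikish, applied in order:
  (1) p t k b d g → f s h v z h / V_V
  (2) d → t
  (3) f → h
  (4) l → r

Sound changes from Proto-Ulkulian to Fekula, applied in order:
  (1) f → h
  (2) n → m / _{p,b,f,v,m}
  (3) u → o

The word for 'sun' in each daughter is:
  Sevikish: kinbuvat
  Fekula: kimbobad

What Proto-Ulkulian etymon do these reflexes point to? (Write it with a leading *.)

Position 5: Sevikish has u, Fekula has o. Sevikish preserves u here (none of its changes turn any other segment into u), so the proto-segment is *u.
Position 8: Sevikish has t, Fekula has d. Fekula preserves d here (none of its changes turn any other segment into d), so the proto-segment is *d.
Continuing position by position gives *kinbubad; check it forward:
Sevikish: *kinbubad > kinbuvad > kinbuvat  (by intervocalic lenition, unconditioned shift)
Fekula: *kinbubad
  kinbubad (rule 1 does not apply)
  kinbubad → kimbubad   [nasal place assimilation]
  kimbubad → kimbobad   [vowel merger]
  giving Fekula kimbobad.
No other proto-form is consistent with every reflex, so the reconstruction is *kinbubad.

*kinbubad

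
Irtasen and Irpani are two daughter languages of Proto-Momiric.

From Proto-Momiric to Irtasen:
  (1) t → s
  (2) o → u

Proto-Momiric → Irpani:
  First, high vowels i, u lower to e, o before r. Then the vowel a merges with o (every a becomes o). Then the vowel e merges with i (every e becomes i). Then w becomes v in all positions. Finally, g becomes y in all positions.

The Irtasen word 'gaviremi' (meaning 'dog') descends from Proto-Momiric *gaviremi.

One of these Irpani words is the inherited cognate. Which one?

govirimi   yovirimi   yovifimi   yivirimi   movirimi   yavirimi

yovirimi

Irpani: *gaviremi
  gaviremi → gaveremi   [pre-rhotic lowering]
  gaveremi → goveremi   [vowel merger]
  goveremi → govirimi   [vowel merger]
  govirimi (rule 4 does not apply)
  govirimi → yovirimi   [unconditioned shift]
  giving Irpani yovirimi.
The other candidates each miss or misapply at least one Irpani change.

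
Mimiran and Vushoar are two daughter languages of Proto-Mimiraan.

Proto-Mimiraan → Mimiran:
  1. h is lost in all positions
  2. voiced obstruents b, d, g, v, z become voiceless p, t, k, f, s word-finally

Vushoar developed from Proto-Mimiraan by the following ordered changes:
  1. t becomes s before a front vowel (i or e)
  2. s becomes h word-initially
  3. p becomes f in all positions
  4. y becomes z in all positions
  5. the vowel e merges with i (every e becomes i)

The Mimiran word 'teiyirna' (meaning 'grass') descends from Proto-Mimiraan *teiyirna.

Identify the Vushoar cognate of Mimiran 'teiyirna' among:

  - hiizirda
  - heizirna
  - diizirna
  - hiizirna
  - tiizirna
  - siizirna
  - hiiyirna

Vushoar: start from *teiyirna.
  rule 1 (palatalisation): teiyirna → seiyirna
  rule 2 (debuccalisation): seiyirna → heiyirna
  rule 3: no change — heiyirna
  rule 4 (unconditioned shift): heiyirna → heizirna
  rule 5 (vowel merger): heizirna → hiizirna
  ⇒ Vushoar hiizirna
Among the options, 'hiizirna' alone shows every Vushoar change applied in order.

hiizirna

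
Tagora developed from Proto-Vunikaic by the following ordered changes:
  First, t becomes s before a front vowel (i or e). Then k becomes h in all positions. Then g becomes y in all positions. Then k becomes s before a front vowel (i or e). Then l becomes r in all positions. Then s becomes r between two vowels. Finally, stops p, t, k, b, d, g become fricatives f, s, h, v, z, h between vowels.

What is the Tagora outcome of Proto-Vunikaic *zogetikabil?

Tagora: *zogetikabil
  zogetikabil → zogesikabil   [palatalisation]
  zogesikabil → zogesihabil   [unconditioned shift]
  zogesihabil → zoyesihabil   [unconditioned shift]
  zoyesihabil (rule 4 does not apply)
  zoyesihabil → zoyesihabir   [unconditioned shift]
  zoyesihabir → zoyerihabir   [rhotacism]
  zoyerihabir → zoyerihavir   [intervocalic lenition]
  giving Tagora zoyerihavir.

zoyerihavir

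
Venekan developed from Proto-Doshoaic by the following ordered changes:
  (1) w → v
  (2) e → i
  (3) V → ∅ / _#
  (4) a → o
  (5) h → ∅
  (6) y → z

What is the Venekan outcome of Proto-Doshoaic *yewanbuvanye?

Venekan: start from *yewanbuvanye.
  rule 1 (unconditioned shift): yewanbuvanye → yevanbuvanye
  rule 2 (vowel merger): yevanbuvanye → yivanbuvanyi
  rule 3 (apocope): yivanbuvanyi → yivanbuvany
  rule 4 (vowel merger): yivanbuvany → yivonbuvony
  rule 5: no change — yivonbuvony
  rule 6 (unconditioned shift): yivonbuvony → zivonbuvonz
  ⇒ Venekan zivonbuvonz

zivonbuvonz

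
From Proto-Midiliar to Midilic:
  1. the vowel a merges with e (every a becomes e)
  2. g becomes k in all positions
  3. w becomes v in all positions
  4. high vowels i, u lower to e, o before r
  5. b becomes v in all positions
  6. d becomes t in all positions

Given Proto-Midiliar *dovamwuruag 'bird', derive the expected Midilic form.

tovemvoruek

Midilic: *dovamwuruag > dovemwurueg > dovemwuruek > dovemvuruek > dovemvoruek > tovemvoruek  (by vowel merger, unconditioned shift, unconditioned shift, pre-rhotic lowering, unconditioned shift)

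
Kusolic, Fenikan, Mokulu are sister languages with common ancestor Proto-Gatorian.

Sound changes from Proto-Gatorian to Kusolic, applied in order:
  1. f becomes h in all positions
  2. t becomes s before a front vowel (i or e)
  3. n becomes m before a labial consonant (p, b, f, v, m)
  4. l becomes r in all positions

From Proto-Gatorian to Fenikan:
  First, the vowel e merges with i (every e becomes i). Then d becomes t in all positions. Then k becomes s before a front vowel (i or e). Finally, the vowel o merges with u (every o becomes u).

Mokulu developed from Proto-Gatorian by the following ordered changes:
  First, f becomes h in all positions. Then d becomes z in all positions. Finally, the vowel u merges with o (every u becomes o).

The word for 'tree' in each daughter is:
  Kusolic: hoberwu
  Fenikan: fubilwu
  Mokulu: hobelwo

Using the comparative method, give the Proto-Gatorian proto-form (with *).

*fobelwu

Position 4: Kusolic has e, Fenikan has i, Mokulu has e. Kusolic preserves e here (none of its changes turn any other segment into e), so the proto-segment is *e.
Position 2: Kusolic has o, Fenikan has u, Mokulu has o. Kusolic preserves o here (none of its changes turn any other segment into o), so the proto-segment is *o.
Verify the candidate proto-form against each daughter:
Kusolic: start from *fobelwu.
  rule 1 (unconditioned shift): fobelwu → hobelwu
  rule 2: no change — hobelwu
  rule 3: no change — hobelwu
  rule 4 (unconditioned shift): hobelwu → hoberwu
  ⇒ Kusolic hoberwu
Fenikan: *fobelwu
  fobelwu → fobilwu   [vowel merger]
  fobilwu (rule 2 does not apply)
  fobilwu (rule 3 does not apply)
  fobilwu → fubilwu   [vowel merger]
  giving Fenikan fubilwu.
Mokulu: start from *fobelwu.
  rule 1 (unconditioned shift): fobelwu → hobelwu
  rule 2: no change — hobelwu
  rule 3 (vowel merger): hobelwu → hobelwo
  ⇒ Mokulu hobelwo
*fobelwu is the unique common source.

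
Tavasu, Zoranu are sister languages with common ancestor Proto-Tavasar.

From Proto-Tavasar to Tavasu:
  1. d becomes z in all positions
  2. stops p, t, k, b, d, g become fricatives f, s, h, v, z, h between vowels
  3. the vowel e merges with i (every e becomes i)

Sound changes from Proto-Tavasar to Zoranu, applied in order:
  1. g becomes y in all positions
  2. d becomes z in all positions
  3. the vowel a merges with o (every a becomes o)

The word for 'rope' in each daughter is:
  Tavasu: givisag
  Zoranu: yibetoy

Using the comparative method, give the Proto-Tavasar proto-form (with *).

Position 6: Tavasu has a, Zoranu has o. Tavasu preserves a here (none of its changes turn any other segment into a), so the proto-segment is *a.
Position 1: Tavasu has g, Zoranu has y. Tavasu preserves g here (none of its changes turn any other segment into g), so the proto-segment is *g.
Position 4: Tavasu has i, Zoranu has e. Zoranu preserves e here (none of its changes turn any other segment into e), so the proto-segment is *e.
This points to *gibetag. Verify forward in each daughter:
Tavasu: *gibetag
  gibetag (rule 1 does not apply)
  gibetag → givesag   [intervocalic lenition]
  givesag → givisag   [vowel merger]
  giving Tavasu givisag.
Zoranu: *gibetag > yibetay > yibetoy  (by unconditioned shift, vowel merger)
Only *gibetag yields all of Tavasu givisag, Zoranu yibetoy.

*gibetag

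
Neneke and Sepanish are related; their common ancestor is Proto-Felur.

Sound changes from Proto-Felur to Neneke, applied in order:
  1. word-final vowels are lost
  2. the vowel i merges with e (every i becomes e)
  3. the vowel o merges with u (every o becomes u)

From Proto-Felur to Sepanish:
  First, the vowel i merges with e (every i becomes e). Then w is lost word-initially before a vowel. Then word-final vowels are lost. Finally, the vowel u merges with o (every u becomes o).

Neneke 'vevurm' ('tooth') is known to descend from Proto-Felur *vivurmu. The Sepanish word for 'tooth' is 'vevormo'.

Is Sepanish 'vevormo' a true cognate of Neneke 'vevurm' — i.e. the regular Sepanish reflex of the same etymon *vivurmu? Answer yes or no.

no

Derive the expected Sepanish reflex of *vivurmu:
Sepanish: *vivurmu > vevurmu > vevurm > vevorm  (by vowel merger, apocope, vowel merger)
The regular Sepanish reflex would be 'vevorm', but the attested form is 'vevormo'. The correspondence is irregular, so they are not cognates (the Sepanish form has a different source).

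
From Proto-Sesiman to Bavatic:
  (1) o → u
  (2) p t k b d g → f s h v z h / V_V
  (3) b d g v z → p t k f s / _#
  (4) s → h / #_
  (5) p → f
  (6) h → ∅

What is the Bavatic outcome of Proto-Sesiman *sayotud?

Bavatic: start from *sayotud.
  rule 1 (vowel merger): sayotud → sayutud
  rule 2 (intervocalic lenition): sayutud → sayusud
  rule 3 (final devoicing): sayusud → sayusut
  rule 4 (debuccalisation): sayusut → hayusut
  rule 5: no change — hayusut
  rule 6 (h-loss): hayusut → ayusut
  ⇒ Bavatic ayusut

ayusut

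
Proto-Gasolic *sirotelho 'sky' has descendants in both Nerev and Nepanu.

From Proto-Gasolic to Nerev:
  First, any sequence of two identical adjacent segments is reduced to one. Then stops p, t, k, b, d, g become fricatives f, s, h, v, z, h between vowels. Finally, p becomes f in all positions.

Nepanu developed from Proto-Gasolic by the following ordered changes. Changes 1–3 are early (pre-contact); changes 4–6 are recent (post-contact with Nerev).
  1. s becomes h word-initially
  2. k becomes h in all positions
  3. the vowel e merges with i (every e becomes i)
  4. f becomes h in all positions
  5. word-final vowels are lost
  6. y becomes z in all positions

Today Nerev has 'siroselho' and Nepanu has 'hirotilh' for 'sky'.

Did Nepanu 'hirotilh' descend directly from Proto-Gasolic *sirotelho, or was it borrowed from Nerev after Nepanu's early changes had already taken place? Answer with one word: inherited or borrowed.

If inherited, *sirotelho would pass through all of Nepanu's changes:
Nepanu: start from *sirotelho.
  rule 1 (debuccalisation): sirotelho → hirotelho
  rule 2: no change — hirotelho
  rule 3 (vowel merger): hirotelho → hirotilho
  rule 4: no change — hirotilho
  rule 5 (apocope): hirotilho → hirotilh
  rule 6: no change — hirotilh
  ⇒ Nepanu hirotilh
If borrowed from Nerev 'siroselho' after the early changes, it would undergo only the recent ones:
  rule 4 (unconditioned shift): no change (siroselho)
  rule 5 (apocope): siroselho → siroselh
  rule 6 (unconditioned shift): no change (siroselh)
  ⇒ as a loan: siroselh
Nepanu 'hirotilh' matches the inherited outcome exactly, so it is an inherited cognate, not a loan.

inherited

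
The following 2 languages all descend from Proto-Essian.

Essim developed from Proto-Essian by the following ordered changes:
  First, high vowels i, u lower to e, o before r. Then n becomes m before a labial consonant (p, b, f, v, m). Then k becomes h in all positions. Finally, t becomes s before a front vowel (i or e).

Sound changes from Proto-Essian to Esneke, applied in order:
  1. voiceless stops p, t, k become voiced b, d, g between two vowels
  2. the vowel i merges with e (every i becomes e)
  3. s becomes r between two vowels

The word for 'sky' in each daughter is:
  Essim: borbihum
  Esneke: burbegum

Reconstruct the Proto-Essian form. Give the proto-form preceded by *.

*burbikum

Position 2: Essim has o, Esneke has u. Esneke preserves u here (none of its changes turn any other segment into u), so the proto-segment is *u.
Position 6: Essim has h, Esneke has g. Taking the neighbouring segments as reconstructed: Essim h could go back to *k or *h; Esneke g could go back to *k or *g — the one source consistent with every daughter is *k.
This points to *burbikum. Verify forward in each daughter:
Essim: *burbikum > borbikum > borbihum  (by pre-rhotic lowering, unconditioned shift)
Esneke: *burbikum
  burbikum → burbigum   [intervocalic voicing]
  burbigum → burbegum   [vowel merger]
  burbegum (rule 3 does not apply)
  giving Esneke burbegum.
Only *burbikum yields all of Essim borbihum, Esneke burbegum.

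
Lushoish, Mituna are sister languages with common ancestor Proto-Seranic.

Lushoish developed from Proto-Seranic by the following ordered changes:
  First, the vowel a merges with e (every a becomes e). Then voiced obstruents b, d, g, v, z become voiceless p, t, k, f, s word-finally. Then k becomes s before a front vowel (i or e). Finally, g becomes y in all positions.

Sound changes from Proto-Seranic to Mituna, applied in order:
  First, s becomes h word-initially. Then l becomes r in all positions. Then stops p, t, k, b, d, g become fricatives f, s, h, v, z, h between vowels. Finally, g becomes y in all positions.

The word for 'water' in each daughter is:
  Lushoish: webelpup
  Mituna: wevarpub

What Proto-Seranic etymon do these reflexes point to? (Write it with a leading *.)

Position 4: Lushoish has e, Mituna has a. Mituna preserves a here (none of its changes turn any other segment into a), so the proto-segment is *a.
Position 5: Lushoish has l, Mituna has r. Lushoish preserves l here (none of its changes turn any other segment into l), so the proto-segment is *l.
Position 3: Lushoish has b, Mituna has v. Lushoish preserves b here (none of its changes turn any other segment into b), so the proto-segment is *b.
Verify the candidate proto-form against each daughter:
Lushoish: start from *webalpub.
  rule 1 (vowel merger): webalpub → webelpub
  rule 2 (final devoicing): webelpub → webelpup
  rule 3: no change — webelpup
  rule 4: no change — webelpup
  ⇒ Lushoish webelpup
Mituna: *webalpub > webarpub > wevarpub  (by unconditioned shift, intervocalic lenition)
Only *webalpub yields all of Lushoish webelpup, Mituna wevarpub.

*webalpub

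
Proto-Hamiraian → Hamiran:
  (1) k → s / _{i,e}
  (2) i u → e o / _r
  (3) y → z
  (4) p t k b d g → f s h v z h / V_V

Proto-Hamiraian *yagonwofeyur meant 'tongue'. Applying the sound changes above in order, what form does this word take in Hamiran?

Hamiran: start from *yagonwofeyur.
  rule 1: no change — yagonwofeyur
  rule 2 (pre-rhotic lowering): yagonwofeyur → yagonwofeyor
  rule 3 (unconditioned shift): yagonwofeyor → zagonwofezor
  rule 4 (intervocalic lenition): zagonwofezor → zahonwofezor
  ⇒ Hamiran zahonwofezor

zahonwofezor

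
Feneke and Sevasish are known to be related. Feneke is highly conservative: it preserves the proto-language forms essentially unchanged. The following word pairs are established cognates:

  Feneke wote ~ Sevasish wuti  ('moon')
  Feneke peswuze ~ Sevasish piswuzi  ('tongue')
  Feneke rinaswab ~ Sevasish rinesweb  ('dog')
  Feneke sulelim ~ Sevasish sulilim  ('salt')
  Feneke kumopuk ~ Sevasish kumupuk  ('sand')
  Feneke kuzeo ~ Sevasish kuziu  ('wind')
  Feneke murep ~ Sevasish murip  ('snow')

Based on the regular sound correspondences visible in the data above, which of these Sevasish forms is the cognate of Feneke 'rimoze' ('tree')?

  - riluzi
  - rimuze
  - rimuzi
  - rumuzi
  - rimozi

wote ~ wuti — Feneke o corresponds to Sevasish u after a consonant, before a consonant other than r, m, n, p, b, f, v.
wote ~ wuti, peswuze ~ piswuzi — Feneke e corresponds to Sevasish i word-finally.
Applying these to Feneke 'rimoze':
  rimoze → rimuze   (o→u after a consonant, before a consonant other than r, m, n, p, b, f, v)
  rimuze → rimuzi   (e→i word-finally)
So the Sevasish cognate is 'rimuzi'.

rimuzi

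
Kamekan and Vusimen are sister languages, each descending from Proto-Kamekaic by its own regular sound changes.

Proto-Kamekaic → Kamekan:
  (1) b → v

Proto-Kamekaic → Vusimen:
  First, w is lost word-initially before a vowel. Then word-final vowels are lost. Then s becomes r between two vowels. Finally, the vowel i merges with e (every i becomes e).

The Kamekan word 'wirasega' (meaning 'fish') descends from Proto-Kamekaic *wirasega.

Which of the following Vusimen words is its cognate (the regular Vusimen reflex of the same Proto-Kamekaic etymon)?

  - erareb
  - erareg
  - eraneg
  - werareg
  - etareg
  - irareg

Vusimen: *wirasega
  wirasega → irasega   [glide loss]
  irasega → iraseg   [apocope]
  iraseg → irareg   [rhotacism]
  irareg → erareg   [vowel merger]
  giving Vusimen erareg.
Only 'erareg' matches the regular Vusimen development of *wirasega.

erareg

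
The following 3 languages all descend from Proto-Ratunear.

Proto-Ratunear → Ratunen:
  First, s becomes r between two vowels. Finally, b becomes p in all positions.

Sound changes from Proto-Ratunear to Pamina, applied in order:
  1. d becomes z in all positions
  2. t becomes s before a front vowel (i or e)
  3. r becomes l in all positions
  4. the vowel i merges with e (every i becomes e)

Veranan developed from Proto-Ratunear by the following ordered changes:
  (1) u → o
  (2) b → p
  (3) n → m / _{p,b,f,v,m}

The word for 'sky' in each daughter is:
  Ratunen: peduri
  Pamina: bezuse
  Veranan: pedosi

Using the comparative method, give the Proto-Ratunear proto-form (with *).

Position 1: Ratunen has p, Pamina has b, Veranan has p. Pamina preserves b here (none of its changes turn any other segment into b), so the proto-segment is *b.
Position 4: Ratunen has u, Pamina has u, Veranan has o. Ratunen preserves u here (none of its changes turn any other segment into u), so the proto-segment is *u.
Position 5: Ratunen has r, Pamina has s, Veranan has s. Veranan preserves s here (none of its changes turn any other segment into s), so the proto-segment is *s.
This points to *bedusi. Verify forward in each daughter:
Ratunen: *bedusi > beduri > peduri  (by rhotacism, unconditioned shift)
Pamina: *bedusi > bezusi > bezuse  (by unconditioned shift, vowel merger)
Veranan: *bedusi > bedosi > pedosi  (by vowel merger, unconditioned shift)
Only *bedusi yields all of Ratunen peduri, Pamina bezuse, Veranan pedosi.

*bedusi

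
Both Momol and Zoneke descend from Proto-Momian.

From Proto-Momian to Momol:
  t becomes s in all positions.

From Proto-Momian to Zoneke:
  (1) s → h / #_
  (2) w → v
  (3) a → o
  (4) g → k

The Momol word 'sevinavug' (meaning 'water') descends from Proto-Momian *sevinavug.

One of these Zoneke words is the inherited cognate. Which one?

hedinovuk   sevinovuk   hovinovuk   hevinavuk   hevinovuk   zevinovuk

hevinovuk

Zoneke: *sevinavug
  sevinavug → hevinavug   [debuccalisation]
  hevinavug (rule 2 does not apply)
  hevinavug → hevinovug   [vowel merger]
  hevinovug → hevinovuk   [unconditioned shift]
  giving Zoneke hevinovuk.
Only 'hevinovuk' matches the regular Zoneke development of *sevinavug.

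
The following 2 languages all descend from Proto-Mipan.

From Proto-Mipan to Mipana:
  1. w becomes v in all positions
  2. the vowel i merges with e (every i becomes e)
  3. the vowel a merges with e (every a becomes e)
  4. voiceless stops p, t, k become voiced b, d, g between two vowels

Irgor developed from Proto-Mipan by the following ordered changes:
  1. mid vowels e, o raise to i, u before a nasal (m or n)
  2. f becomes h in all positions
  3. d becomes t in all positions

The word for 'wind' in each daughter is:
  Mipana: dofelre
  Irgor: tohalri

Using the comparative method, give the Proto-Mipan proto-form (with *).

Position 1: Mipana has d, Irgor has t. Taking the neighbouring segments as reconstructed: Mipana d can only go back to *d; Irgor t could go back to *t or *d — the one source consistent with every daughter is *d.
Position 4: Mipana has e, Irgor has a. Irgor preserves a here (none of its changes turn any other segment into a), so the proto-segment is *a.
This points to *dofalri. Verify forward in each daughter:
Mipana: *dofalri > dofalre > dofelre  (by vowel merger, vowel merger)
Irgor: *dofalri
  dofalri (rule 1 does not apply)
  dofalri → dohalri   [unconditioned shift]
  dohalri → tohalri   [unconditioned shift]
  giving Irgor tohalri.
Only *dofalri yields all of Mipana dofelre, Irgor tohalri.

*dofalri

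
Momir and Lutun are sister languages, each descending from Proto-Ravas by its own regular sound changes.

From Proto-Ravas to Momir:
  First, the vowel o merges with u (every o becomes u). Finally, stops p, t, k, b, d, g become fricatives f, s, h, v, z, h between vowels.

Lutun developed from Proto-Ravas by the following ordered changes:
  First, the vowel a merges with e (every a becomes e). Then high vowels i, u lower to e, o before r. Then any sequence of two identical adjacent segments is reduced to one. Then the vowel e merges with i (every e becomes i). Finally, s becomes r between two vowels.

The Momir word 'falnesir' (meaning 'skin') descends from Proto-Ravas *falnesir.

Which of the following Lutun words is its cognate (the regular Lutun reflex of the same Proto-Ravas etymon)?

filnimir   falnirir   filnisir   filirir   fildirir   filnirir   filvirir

filnirir

Lutun: *falnesir > felnesir > felneser > filnisir > filnirir  (by vowel merger, pre-rhotic lowering, vowel merger, rhotacism)
The other candidates each miss or misapply at least one Lutun change.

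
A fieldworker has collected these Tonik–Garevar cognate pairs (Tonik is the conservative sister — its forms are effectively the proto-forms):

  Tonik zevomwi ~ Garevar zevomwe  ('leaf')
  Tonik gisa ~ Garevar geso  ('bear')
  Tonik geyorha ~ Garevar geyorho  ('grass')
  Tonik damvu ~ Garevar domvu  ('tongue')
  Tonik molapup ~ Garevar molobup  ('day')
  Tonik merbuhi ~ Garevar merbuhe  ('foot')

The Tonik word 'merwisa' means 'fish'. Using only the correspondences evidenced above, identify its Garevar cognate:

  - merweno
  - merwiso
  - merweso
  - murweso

merweso

gisa ~ geso — Tonik i corresponds to Garevar e after a consonant, before a consonant other than r, m, n, p, b, f, v.
gisa ~ geso, geyorha ~ geyorho — Tonik a corresponds to Garevar o word-finally.
Applying these to Tonik 'merwisa':
  merwisa → merwesa   (i→e after a consonant, before a consonant other than r, m, n, p, b, f, v)
  merwesa → merweso   (a→o word-finally)
So the Garevar cognate is 'merweso'.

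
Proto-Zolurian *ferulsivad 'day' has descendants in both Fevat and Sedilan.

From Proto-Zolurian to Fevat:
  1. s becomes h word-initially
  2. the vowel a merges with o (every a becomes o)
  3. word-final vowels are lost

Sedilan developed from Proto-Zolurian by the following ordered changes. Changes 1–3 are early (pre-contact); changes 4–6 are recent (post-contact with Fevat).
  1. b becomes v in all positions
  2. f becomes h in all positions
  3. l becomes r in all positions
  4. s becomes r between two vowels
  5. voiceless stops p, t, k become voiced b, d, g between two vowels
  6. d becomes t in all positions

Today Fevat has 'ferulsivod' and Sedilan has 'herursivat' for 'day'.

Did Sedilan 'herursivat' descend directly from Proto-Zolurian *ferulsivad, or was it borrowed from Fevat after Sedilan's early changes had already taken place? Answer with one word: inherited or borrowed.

inherited

If inherited, *ferulsivad would pass through all of Sedilan's changes:
Sedilan: *ferulsivad
  ferulsivad (rule 1 does not apply)
  ferulsivad → herulsivad   [unconditioned shift]
  herulsivad → herursivad   [unconditioned shift]
  herursivad (rule 4 does not apply)
  herursivad (rule 5 does not apply)
  herursivad → herursivat   [unconditioned shift]
  giving Sedilan herursivat.
If borrowed from Fevat 'ferulsivod' after the early changes, it would undergo only the recent ones:
  rule 4 (rhotacism): no change (ferulsivod)
  rule 5 (intervocalic voicing): no change (ferulsivod)
  rule 6 (unconditioned shift): ferulsivod → ferulsivot
  ⇒ as a loan: ferulsivot
Sedilan 'herursivat' matches the inherited outcome exactly, so it is an inherited cognate, not a loan.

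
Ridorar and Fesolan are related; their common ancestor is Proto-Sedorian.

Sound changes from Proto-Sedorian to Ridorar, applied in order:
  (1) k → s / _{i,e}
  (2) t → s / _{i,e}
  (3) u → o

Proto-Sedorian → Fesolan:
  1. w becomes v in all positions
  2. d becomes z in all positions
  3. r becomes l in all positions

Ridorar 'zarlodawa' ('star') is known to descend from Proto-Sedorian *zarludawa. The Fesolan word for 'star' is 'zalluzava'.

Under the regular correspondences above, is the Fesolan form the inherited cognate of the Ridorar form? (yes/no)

yes

Derive the expected Fesolan reflex of *zarludawa:
Fesolan: start from *zarludawa.
  rule 1 (unconditioned shift): zarludawa → zarludava
  rule 2 (unconditioned shift): zarludava → zarluzava
  rule 3 (unconditioned shift): zarluzava → zalluzava
  ⇒ Fesolan zalluzava
Fesolan 'zalluzava' matches the regular reflex exactly, so the pair is cognate.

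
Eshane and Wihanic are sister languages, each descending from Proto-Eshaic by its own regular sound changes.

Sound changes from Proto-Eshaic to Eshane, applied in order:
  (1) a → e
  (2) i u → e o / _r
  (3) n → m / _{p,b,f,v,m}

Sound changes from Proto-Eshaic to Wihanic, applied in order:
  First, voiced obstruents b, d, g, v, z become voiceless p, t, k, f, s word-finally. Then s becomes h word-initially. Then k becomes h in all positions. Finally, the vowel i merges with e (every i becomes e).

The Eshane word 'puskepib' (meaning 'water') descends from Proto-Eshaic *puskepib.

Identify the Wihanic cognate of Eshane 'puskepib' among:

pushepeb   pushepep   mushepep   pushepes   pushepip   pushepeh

Wihanic: *puskepib
  puskepib → puskepip   [final devoicing]
  puskepip (rule 2 does not apply)
  puskepip → pushepip   [unconditioned shift]
  pushepip → pushepep   [vowel merger]
  giving Wihanic pushepep.

pushepep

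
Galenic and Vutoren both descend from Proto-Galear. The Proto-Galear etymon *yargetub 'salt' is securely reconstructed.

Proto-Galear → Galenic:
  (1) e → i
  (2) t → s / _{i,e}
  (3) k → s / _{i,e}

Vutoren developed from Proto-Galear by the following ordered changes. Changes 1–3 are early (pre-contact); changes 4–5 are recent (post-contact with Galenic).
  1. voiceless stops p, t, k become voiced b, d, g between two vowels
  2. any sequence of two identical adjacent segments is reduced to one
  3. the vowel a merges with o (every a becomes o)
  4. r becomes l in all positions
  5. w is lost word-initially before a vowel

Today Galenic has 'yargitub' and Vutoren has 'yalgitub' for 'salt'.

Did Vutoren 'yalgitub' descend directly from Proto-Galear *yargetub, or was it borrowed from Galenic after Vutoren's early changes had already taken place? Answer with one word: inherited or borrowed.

If inherited, *yargetub would pass through all of Vutoren's changes:
Vutoren: *yargetub > yargedub > yorgedub > yolgedub  (by intervocalic voicing, vowel merger, unconditioned shift)
If borrowed from Galenic 'yargitub' after the early changes, it would undergo only the recent ones:
  rule 4 (unconditioned shift): yargitub → yalgitub
  rule 5 (glide loss): no change (yalgitub)
  ⇒ as a loan: yalgitub
Vutoren 'yalgitub' matches the loan outcome 'yalgitub', not the inherited 'yolgedub' — it skipped the early Vutoren changes, so it was borrowed from Galenic.

borrowed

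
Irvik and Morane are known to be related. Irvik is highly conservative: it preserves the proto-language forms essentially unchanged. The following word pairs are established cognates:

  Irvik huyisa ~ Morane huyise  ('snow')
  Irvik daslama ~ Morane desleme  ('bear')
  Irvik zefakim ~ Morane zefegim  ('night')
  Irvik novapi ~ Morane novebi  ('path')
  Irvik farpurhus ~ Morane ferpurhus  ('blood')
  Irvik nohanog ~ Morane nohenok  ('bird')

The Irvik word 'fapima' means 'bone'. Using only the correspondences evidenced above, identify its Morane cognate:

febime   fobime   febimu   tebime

novapi ~ novebi — Irvik a corresponds to Morane e after a consonant, before a labial obstruent.
novapi ~ novebi — Irvik p corresponds to Morane b between vowels (before a front vowel).
huyisa ~ huyise, daslama ~ desleme — Irvik a corresponds to Morane e word-finally.
Applying these to Irvik 'fapima':
  fapima → fepima   (a→e after a consonant, before a labial obstruent)
  fepima → febima   (p→b between vowels (before a front vowel))
  febima → febime   (a→e word-finally)
So the Morane cognate is 'febime'.

febime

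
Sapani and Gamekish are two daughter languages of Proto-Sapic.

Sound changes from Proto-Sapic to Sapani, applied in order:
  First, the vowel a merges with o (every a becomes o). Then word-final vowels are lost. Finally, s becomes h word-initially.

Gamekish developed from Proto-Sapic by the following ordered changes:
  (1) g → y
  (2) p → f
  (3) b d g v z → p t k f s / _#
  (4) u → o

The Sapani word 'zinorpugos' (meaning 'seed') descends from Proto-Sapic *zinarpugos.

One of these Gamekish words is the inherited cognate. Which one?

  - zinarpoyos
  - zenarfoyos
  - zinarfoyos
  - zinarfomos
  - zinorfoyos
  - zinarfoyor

Gamekish: *zinarpugos
  zinarpugos → zinarpuyos   [unconditioned shift]
  zinarpuyos → zinarfuyos   [unconditioned shift]
  zinarfuyos (rule 3 does not apply)
  zinarfuyos → zinarfoyos   [vowel merger]
  giving Gamekish zinarfoyos.
Among the options, 'zinarfoyos' alone shows every Gamekish change applied in order.

zinarfoyos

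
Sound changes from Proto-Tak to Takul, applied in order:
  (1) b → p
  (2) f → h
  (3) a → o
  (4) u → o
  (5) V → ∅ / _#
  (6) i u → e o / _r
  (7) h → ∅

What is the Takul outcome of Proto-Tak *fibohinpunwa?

Takul: *fibohinpunwa > fipohinpunwa > hipohinpunwa > hipohinpunwo > hipohinponwo > hipohinponw > ipoinponw  (by unconditioned shift, unconditioned shift, vowel merger, vowel merger, apocope, h-loss)

ipoinponw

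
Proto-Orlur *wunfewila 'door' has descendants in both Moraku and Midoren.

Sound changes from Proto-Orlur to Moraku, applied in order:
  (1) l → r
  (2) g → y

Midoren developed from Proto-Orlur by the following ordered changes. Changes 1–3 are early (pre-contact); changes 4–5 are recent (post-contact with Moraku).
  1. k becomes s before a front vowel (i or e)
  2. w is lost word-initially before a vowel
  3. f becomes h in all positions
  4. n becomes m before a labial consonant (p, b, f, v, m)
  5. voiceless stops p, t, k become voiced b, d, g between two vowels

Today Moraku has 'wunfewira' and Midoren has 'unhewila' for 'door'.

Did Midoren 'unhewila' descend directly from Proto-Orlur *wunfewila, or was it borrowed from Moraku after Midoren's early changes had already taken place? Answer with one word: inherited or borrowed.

If inherited, *wunfewila would pass through all of Midoren's changes:
Midoren: *wunfewila > unfewila > unhewila  (by glide loss, unconditioned shift)
If borrowed from Moraku 'wunfewira' after the early changes, it would undergo only the recent ones:
  rule 4 (nasal place assimilation): wunfewira → wumfewira
  rule 5 (intervocalic voicing): no change (wumfewira)
  ⇒ as a loan: wumfewira
Midoren 'unhewila' matches the inherited outcome exactly, so it is an inherited cognate, not a loan.

inherited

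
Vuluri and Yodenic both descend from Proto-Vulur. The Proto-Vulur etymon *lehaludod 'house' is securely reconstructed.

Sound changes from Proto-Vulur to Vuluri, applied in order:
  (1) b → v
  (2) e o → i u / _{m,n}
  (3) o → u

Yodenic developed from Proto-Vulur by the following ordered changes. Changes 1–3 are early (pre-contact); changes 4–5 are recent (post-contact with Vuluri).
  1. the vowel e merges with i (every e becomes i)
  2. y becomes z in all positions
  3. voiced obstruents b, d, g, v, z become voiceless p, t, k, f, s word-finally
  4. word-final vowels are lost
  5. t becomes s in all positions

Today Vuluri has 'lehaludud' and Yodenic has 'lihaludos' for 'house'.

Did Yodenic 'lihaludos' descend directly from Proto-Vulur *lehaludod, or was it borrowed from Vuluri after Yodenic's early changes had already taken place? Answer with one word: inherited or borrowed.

inherited

If inherited, *lehaludod would pass through all of Yodenic's changes:
Yodenic: start from *lehaludod.
  rule 1 (vowel merger): lehaludod → lihaludod
  rule 2: no change — lihaludod
  rule 3 (final devoicing): lihaludod → lihaludot
  rule 4: no change — lihaludot
  rule 5 (unconditioned shift): lihaludot → lihaludos
  ⇒ Yodenic lihaludos
If borrowed from Vuluri 'lehaludud' after the early changes, it would undergo only the recent ones:
  rule 4 (apocope): no change (lehaludud)
  rule 5 (unconditioned shift): no change (lehaludud)
  ⇒ as a loan: lehaludud
Yodenic 'lihaludos' matches the inherited outcome exactly, so it is an inherited cognate, not a loan.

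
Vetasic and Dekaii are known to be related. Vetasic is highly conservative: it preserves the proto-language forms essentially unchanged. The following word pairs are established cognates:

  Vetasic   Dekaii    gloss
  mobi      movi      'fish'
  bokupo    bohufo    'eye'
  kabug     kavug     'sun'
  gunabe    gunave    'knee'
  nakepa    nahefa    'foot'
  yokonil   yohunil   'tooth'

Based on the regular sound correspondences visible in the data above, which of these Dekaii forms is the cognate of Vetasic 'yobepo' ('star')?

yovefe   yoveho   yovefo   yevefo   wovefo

yovefo

gunabe ~ gunave — Vetasic b corresponds to Dekaii v between vowels (before a front vowel).
bokupo ~ bohufo — Vetasic p corresponds to Dekaii f between vowels (before a back vowel).
Applying these to Vetasic 'yobepo':
  yobepo → yovepo   (b→v between vowels (before a front vowel))
  yovepo → yovefo   (p→f between vowels (before a back vowel))
So the Dekaii cognate is 'yovefo'.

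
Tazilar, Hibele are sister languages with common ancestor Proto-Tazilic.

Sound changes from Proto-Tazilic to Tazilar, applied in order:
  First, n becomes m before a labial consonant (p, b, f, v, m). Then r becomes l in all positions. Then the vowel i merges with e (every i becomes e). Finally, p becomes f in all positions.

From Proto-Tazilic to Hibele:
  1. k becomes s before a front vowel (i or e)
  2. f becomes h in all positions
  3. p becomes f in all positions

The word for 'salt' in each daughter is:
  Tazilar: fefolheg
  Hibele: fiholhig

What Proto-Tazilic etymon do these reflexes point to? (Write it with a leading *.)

*pifolhig

Position 1: Tazilar has f, Hibele has f. In Hibele, f can only continue *p, so the proto-segment is *p.
Position 3: Tazilar has f, Hibele has h. Taking the neighbouring segments as reconstructed: Tazilar f could go back to *p or *f; Hibele h could go back to *f or *h — the one source consistent with every daughter is *f.
This points to *pifolhig. Verify forward in each daughter:
Tazilar: start from *pifolhig.
  rule 1: no change — pifolhig
  rule 2: no change — pifolhig
  rule 3 (vowel merger): pifolhig → pefolheg
  rule 4 (unconditioned shift): pefolheg → fefolheg
  ⇒ Tazilar fefolheg
Hibele: *pifolhig > piholhig > fiholhig  (by unconditioned shift, unconditioned shift)
*pifolhig is the unique common source.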